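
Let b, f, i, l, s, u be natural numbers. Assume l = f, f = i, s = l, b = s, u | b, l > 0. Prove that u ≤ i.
l = f and f = i, hence l = i. b = s and u | b, so u | s. Since s = l, u | l. Because l > 0, u ≤ l. l = i, so u ≤ i.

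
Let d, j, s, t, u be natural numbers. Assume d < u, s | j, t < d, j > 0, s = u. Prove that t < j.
Since s = u and s | j, u | j. Since j > 0, u ≤ j. d < u, so d < j. t < d, so t < j.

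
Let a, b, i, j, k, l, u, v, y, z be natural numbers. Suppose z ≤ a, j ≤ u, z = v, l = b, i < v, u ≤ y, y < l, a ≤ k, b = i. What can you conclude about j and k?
j < k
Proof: l = b and b = i, so l = i. u ≤ y and y < l, so u < l. Since j ≤ u, j < l. l = i, so j < i. Since i < v, j < v. z ≤ a and a ≤ k, hence z ≤ k. z = v, so v ≤ k. j < v, so j < k.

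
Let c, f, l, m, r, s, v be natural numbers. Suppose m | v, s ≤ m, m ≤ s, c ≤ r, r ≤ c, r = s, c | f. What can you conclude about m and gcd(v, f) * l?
m | gcd(v, f) * l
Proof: s ≤ m and m ≤ s, so s = m. Because c ≤ r and r ≤ c, c = r. Since r = s, c = s. c | f, so s | f. s = m, so m | f. Since m | v, m | gcd(v, f). Then m | gcd(v, f) * l.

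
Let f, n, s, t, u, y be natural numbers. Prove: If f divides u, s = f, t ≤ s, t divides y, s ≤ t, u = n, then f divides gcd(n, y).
u = n and f divides u, hence f divides n. From t ≤ s and s ≤ t, t = s. Because s = f, t = f. Since t divides y, f divides y. Since f divides n, f divides gcd(n, y).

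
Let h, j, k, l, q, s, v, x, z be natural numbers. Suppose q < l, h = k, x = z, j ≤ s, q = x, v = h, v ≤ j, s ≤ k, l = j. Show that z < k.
Since j ≤ s and s ≤ k, j ≤ k. From v = h and h = k, v = k. Since v ≤ j, k ≤ j. j ≤ k, so j = k. q = x and q < l, hence x < l. Since l = j, x < j. Since j = k, x < k. Since x = z, z < k.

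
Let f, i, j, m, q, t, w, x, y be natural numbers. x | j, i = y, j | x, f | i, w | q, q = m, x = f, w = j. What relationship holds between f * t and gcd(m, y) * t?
f * t | gcd(m, y) * t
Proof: j | x and x | j, hence j = x. w = j, so w = x. q = m and w | q, hence w | m. Since w = x, x | m. Since x = f, f | m. Since i = y and f | i, f | y. f | m, so f | gcd(m, y). Then f * t | gcd(m, y) * t.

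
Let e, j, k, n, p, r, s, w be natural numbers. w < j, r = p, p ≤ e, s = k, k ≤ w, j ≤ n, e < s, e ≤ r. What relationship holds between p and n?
p < n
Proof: r = p and e ≤ r, hence e ≤ p. Since p ≤ e, e = p. s = k and e < s, thus e < k. e = p, so p < k. k ≤ w and w < j, therefore k < j. p < k, so p < j. Since j ≤ n, p < n.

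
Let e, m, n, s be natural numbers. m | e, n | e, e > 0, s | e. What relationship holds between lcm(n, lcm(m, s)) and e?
lcm(n, lcm(m, s)) ≤ e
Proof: m | e and s | e, hence lcm(m, s) | e. n | e, so lcm(n, lcm(m, s)) | e. e > 0, so lcm(n, lcm(m, s)) ≤ e.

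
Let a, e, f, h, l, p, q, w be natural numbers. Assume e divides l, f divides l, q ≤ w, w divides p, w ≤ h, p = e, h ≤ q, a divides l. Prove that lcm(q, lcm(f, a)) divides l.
Because w ≤ h and h ≤ q, w ≤ q. q ≤ w, so w = q. From p = e and w divides p, w divides e. Since e divides l, w divides l. Since w = q, q divides l. Because f divides l and a divides l, lcm(f, a) divides l. q divides l, so lcm(q, lcm(f, a)) divides l.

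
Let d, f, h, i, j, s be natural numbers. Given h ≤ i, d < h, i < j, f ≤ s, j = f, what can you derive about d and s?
d < s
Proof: j = f and i < j, therefore i < f. h ≤ i, so h < f. Since d < h, d < f. f ≤ s, so d < s.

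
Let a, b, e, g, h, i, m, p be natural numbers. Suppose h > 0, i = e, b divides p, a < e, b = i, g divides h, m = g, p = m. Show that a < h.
Because b = i and i = e, b = e. p = m and b divides p, so b divides m. Since m = g, b divides g. Since g divides h, b divides h. Since b = e, e divides h. h > 0, so e ≤ h. Since a < e, a < h.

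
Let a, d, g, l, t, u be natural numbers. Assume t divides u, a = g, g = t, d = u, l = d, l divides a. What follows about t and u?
t = u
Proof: Since a = g and g = t, a = t. l = d and l divides a, so d divides a. Since d = u, u divides a. a = t, so u divides t. t divides u, so t = u.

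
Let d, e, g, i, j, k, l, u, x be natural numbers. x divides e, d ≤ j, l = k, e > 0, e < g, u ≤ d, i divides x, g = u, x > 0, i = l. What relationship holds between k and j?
k < j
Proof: From i = l and l = k, i = k. From i divides x and x > 0, i ≤ x. i = k, so k ≤ x. x divides e and e > 0, so x ≤ e. e < g, so x < g. From g = u, x < u. Because u ≤ d and d ≤ j, u ≤ j. Since x < u, x < j. Because k ≤ x, k < j.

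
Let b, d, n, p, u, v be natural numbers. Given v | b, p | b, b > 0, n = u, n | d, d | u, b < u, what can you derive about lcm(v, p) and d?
lcm(v, p) < d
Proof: v | b and p | b, therefore lcm(v, p) | b. From b > 0, lcm(v, p) ≤ b. n = u and n | d, so u | d. d | u, so u = d. Since b < u, b < d. Since lcm(v, p) ≤ b, lcm(v, p) < d.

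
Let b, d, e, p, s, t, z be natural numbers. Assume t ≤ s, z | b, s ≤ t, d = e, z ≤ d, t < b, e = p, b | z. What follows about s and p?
s < p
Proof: d = e and e = p, therefore d = p. t ≤ s and s ≤ t, thus t = s. From z | b and b | z, z = b. Because z ≤ d, b ≤ d. Since t < b, t < d. Since t = s, s < d. Since d = p, s < p.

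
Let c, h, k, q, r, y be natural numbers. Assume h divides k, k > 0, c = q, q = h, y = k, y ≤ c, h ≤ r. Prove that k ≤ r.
h divides k and k > 0, thus h ≤ k. Because c = q and q = h, c = h. Because y = k and y ≤ c, k ≤ c. c = h, so k ≤ h. Because h ≤ k, h = k. Since h ≤ r, k ≤ r.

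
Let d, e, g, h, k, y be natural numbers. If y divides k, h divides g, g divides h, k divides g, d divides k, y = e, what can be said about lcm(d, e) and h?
lcm(d, e) divides h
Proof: y = e and y divides k, thus e divides k. Since d divides k, lcm(d, e) divides k. g divides h and h divides g, hence g = h. Since k divides g, k divides h. lcm(d, e) divides k, so lcm(d, e) divides h.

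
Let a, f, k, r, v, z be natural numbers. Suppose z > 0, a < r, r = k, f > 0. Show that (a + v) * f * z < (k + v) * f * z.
r = k and a < r, therefore a < k. Then a + v < k + v. From f > 0, by multiplying by a positive, (a + v) * f < (k + v) * f. Combining with z > 0, by multiplying by a positive, (a + v) * f * z < (k + v) * f * z.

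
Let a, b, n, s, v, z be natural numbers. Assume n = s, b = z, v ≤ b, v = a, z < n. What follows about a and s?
a < s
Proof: From b = z and v ≤ b, v ≤ z. Because v = a, a ≤ z. Because n = s and z < n, z < s. a ≤ z, so a < s.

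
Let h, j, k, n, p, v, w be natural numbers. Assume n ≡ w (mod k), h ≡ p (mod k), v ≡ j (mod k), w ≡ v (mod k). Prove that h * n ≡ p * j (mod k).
n ≡ w (mod k) and w ≡ v (mod k), therefore n ≡ v (mod k). v ≡ j (mod k), so n ≡ j (mod k). Combining with h ≡ p (mod k), by multiplying congruences, h * n ≡ p * j (mod k).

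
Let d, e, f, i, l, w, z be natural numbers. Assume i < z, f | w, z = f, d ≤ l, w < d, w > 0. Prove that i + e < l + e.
z = f and i < z, so i < f. f | w and w > 0, hence f ≤ w. Since w < d and d ≤ l, w < l. Since f ≤ w, f < l. Since i < f, i < l. Then i + e < l + e.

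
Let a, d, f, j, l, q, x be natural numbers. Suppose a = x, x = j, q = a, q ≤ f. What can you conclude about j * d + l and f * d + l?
j * d + l ≤ f * d + l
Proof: q = a and a = x, so q = x. Since x = j, q = j. Since q ≤ f, j ≤ f. Then j * d ≤ f * d. Then j * d + l ≤ f * d + l.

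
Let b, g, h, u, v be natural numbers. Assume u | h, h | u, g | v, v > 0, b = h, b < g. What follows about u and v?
u < v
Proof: h | u and u | h, thus h = u. Since b = h and b < g, h < g. g | v and v > 0, so g ≤ v. Since h < g, h < v. From h = u, u < v.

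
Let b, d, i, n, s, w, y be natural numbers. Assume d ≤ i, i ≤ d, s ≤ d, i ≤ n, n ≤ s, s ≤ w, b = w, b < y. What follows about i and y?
i < y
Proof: From d ≤ i and i ≤ d, d = i. From s ≤ d, s ≤ i. i ≤ n and n ≤ s, hence i ≤ s. From s ≤ i, s = i. Since b = w and b < y, w < y. Since s ≤ w, s < y. Since s = i, i < y.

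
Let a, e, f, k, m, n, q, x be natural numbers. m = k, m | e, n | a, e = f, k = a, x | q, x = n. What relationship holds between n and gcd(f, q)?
n | gcd(f, q)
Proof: From m = k and m | e, k | e. Since e = f, k | f. k = a, so a | f. n | a, so n | f. Because x = n and x | q, n | q. n | f, so n | gcd(f, q).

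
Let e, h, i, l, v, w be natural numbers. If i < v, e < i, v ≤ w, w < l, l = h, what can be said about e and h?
e < h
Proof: i < v and v ≤ w, thus i < w. e < i, so e < w. w < l, so e < l. Since l = h, e < h.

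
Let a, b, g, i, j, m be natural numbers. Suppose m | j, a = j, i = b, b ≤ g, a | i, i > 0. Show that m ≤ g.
a = j and a | i, so j | i. m | j, so m | i. i > 0, so m ≤ i. From i = b, m ≤ b. b ≤ g, so m ≤ g.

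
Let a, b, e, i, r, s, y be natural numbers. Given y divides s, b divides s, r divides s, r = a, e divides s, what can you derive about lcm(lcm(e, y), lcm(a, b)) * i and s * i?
lcm(lcm(e, y), lcm(a, b)) * i divides s * i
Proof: e divides s and y divides s, therefore lcm(e, y) divides s. Since r = a and r divides s, a divides s. Since b divides s, lcm(a, b) divides s. Since lcm(e, y) divides s, lcm(lcm(e, y), lcm(a, b)) divides s. Then lcm(lcm(e, y), lcm(a, b)) * i divides s * i.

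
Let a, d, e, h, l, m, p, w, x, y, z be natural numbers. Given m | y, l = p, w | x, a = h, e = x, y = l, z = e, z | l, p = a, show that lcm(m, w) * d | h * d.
p = a and a = h, therefore p = h. From y = l and m | y, m | l. z = e and z | l, therefore e | l. Since e = x, x | l. w | x, so w | l. Since m | l, lcm(m, w) | l. Since l = p, lcm(m, w) | p. p = h, so lcm(m, w) | h. Then lcm(m, w) * d | h * d.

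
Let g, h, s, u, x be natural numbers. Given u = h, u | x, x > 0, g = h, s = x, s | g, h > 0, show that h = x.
u | x and x > 0, therefore u ≤ x. Since u = h, h ≤ x. s = x and s | g, therefore x | g. g = h, so x | h. Because h > 0, x ≤ h. From h ≤ x, h = x.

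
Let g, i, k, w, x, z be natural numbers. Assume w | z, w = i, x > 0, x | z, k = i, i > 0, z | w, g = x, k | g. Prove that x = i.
Because z | w and w | z, z = w. Since w = i, z = i. Since x | z, x | i. From i > 0, x ≤ i. Since g = x and k | g, k | x. Because k = i, i | x. From x > 0, i ≤ x. Since x ≤ i, x = i.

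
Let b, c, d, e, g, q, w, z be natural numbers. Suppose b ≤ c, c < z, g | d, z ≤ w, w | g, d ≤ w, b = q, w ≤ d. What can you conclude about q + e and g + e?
q + e < g + e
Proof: Because d ≤ w and w ≤ d, d = w. g | d, so g | w. w | g, so w = g. c < z and z ≤ w, hence c < w. Because b ≤ c, b < w. Because w = g, b < g. b = q, so q < g. Then q + e < g + e.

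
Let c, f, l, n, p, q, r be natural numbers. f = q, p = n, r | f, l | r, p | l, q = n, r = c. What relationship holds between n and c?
n = c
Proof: p = n and p | l, thus n | l. Because l | r, n | r. Because f = q and r | f, r | q. Since q = n, r | n. From n | r, n = r. Since r = c, n = c.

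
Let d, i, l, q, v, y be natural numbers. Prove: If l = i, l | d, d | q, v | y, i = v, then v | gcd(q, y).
Since l | d and d | q, l | q. l = i, so i | q. Since i = v, v | q. Because v | y, v | gcd(q, y).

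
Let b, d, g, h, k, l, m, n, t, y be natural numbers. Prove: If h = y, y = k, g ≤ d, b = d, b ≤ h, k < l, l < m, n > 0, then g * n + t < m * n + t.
Because h = y and y = k, h = k. Because b = d and b ≤ h, d ≤ h. g ≤ d, so g ≤ h. Because h = k, g ≤ k. From k < l and l < m, k < m. g ≤ k, so g < m. Since n > 0, by multiplying by a positive, g * n < m * n. Then g * n + t < m * n + t.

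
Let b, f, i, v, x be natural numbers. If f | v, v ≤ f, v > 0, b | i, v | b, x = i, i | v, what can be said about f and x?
f = x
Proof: v | b and b | i, hence v | i. i | v, so i = v. From x = i, x = v. f | v and v > 0, so f ≤ v. Since v ≤ f, v = f. Since x = v, x = f. Then f = x.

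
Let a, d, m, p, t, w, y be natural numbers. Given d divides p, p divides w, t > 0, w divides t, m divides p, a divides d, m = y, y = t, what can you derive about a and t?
a ≤ t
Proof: p divides w and w divides t, thus p divides t. Because m = y and m divides p, y divides p. Since y = t, t divides p. From p divides t, p = t. Because a divides d and d divides p, a divides p. Since p = t, a divides t. Since t > 0, a ≤ t.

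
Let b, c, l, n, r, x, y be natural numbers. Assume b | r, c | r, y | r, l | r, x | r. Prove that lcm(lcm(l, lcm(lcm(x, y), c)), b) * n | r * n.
x | r and y | r, so lcm(x, y) | r. Since c | r, lcm(lcm(x, y), c) | r. Since l | r, lcm(l, lcm(lcm(x, y), c)) | r. Since b | r, lcm(lcm(l, lcm(lcm(x, y), c)), b) | r. Then lcm(lcm(l, lcm(lcm(x, y), c)), b) * n | r * n.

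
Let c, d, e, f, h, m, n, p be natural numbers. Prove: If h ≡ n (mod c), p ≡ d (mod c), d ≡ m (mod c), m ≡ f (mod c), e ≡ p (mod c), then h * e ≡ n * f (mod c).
Because e ≡ p (mod c) and p ≡ d (mod c), e ≡ d (mod c). Since d ≡ m (mod c), e ≡ m (mod c). m ≡ f (mod c), so e ≡ f (mod c). h ≡ n (mod c), so h * e ≡ n * f (mod c).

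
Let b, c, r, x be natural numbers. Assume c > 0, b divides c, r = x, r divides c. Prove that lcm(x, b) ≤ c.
r = x and r divides c, therefore x divides c. Since b divides c, lcm(x, b) divides c. c > 0, so lcm(x, b) ≤ c.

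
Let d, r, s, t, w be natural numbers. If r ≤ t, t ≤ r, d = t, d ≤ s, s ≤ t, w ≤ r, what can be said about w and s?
w ≤ s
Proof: r ≤ t and t ≤ r, thus r = t. d = t and d ≤ s, so t ≤ s. Since s ≤ t, t = s. Since r = t, r = s. Because w ≤ r, w ≤ s.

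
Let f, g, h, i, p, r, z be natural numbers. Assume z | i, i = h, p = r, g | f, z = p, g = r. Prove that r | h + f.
From i = h and z | i, z | h. Since z = p, p | h. p = r, so r | h. g = r and g | f, hence r | f. Because r | h, r | h + f.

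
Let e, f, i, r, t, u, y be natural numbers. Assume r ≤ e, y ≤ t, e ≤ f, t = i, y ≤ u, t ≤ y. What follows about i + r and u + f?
i + r ≤ u + f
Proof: Because y ≤ t and t ≤ y, y = t. t = i, so y = i. Since y ≤ u, i ≤ u. r ≤ e and e ≤ f, so r ≤ f. Since i ≤ u, i + r ≤ u + f.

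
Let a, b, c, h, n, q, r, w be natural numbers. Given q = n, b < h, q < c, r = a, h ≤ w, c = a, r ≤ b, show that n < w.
Because q = n and q < c, n < c. From c = a, n < a. r ≤ b and b < h, thus r < h. Since r = a, a < h. Since h ≤ w, a < w. Because n < a, n < w.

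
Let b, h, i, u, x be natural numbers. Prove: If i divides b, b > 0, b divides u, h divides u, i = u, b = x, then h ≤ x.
i = u and i divides b, thus u divides b. Because b divides u, u = b. Since h divides u, h divides b. b > 0, so h ≤ b. Since b = x, h ≤ x.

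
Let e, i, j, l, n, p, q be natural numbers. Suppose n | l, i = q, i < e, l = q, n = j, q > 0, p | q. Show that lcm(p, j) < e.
n = j and n | l, hence j | l. l = q, so j | q. Since p | q, lcm(p, j) | q. q > 0, so lcm(p, j) ≤ q. i = q and i < e, thus q < e. Since lcm(p, j) ≤ q, lcm(p, j) < e.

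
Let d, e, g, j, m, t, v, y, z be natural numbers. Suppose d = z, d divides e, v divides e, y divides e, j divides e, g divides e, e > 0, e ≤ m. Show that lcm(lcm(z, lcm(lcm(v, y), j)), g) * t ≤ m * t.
From d = z and d divides e, z divides e. v divides e and y divides e, hence lcm(v, y) divides e. Since j divides e, lcm(lcm(v, y), j) divides e. z divides e, so lcm(z, lcm(lcm(v, y), j)) divides e. g divides e, so lcm(lcm(z, lcm(lcm(v, y), j)), g) divides e. Since e > 0, lcm(lcm(z, lcm(lcm(v, y), j)), g) ≤ e. e ≤ m, so lcm(lcm(z, lcm(lcm(v, y), j)), g) ≤ m. By multiplying by a non-negative, lcm(lcm(z, lcm(lcm(v, y), j)), g) * t ≤ m * t.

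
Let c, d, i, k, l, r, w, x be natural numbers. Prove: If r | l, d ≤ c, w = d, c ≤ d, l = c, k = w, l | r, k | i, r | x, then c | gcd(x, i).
r | l and l | r, so r = l. Since l = c, r = c. r | x, so c | x. Since d ≤ c and c ≤ d, d = c. k = w and w = d, therefore k = d. k | i, so d | i. Since d = c, c | i. c | x, so c | gcd(x, i).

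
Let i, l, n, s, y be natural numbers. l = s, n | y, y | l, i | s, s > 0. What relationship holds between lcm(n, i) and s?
lcm(n, i) ≤ s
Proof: From n | y and y | l, n | l. Since l = s, n | s. i | s, so lcm(n, i) | s. Since s > 0, lcm(n, i) ≤ s.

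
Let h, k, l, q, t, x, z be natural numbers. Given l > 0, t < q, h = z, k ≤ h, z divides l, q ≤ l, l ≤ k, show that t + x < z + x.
Since h = z and k ≤ h, k ≤ z. Since l ≤ k, l ≤ z. Since z divides l and l > 0, z ≤ l. Since l ≤ z, l = z. t < q and q ≤ l, therefore t < l. From l = z, t < z. Then t + x < z + x.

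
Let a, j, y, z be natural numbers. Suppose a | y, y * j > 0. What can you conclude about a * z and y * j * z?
a * z ≤ y * j * z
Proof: a | y, therefore a | y * j. y * j > 0, so a ≤ y * j. Then a * z ≤ y * j * z.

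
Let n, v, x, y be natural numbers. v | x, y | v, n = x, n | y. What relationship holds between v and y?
v = y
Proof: n = x and n | y, hence x | y. Since v | x, v | y. y | v, so v = y.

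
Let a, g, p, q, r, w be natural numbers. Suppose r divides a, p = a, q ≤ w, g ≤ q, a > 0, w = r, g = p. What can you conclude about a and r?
a = r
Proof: r divides a and a > 0, therefore r ≤ a. g = p and p = a, hence g = a. Since g ≤ q, a ≤ q. w = r and q ≤ w, thus q ≤ r. Since a ≤ q, a ≤ r. r ≤ a, so r = a. Then a = r.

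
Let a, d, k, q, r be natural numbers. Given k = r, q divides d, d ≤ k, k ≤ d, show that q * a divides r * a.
d ≤ k and k ≤ d, thus d = k. Since k = r, d = r. Since q divides d, q divides r. Then q * a divides r * a.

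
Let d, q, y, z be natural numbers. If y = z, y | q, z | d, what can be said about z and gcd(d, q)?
z | gcd(d, q)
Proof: y = z and y | q, therefore z | q. z | d, so z | gcd(d, q).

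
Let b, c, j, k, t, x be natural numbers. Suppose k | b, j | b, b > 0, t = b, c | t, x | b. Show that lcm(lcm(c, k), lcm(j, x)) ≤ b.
Because t = b and c | t, c | b. Since k | b, lcm(c, k) | b. From j | b and x | b, lcm(j, x) | b. lcm(c, k) | b, so lcm(lcm(c, k), lcm(j, x)) | b. Since b > 0, lcm(lcm(c, k), lcm(j, x)) ≤ b.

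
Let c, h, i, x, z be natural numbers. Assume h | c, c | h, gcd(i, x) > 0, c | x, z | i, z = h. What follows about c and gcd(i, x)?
c ≤ gcd(i, x)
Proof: h | c and c | h, hence h = c. Since z = h, z = c. Since z | i, c | i. Because c | x, c | gcd(i, x). gcd(i, x) > 0, so c ≤ gcd(i, x).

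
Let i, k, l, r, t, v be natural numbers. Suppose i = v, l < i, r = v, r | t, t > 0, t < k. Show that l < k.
i = v and l < i, hence l < v. r = v and r | t, hence v | t. Since t > 0, v ≤ t. Since t < k, v < k. l < v, so l < k.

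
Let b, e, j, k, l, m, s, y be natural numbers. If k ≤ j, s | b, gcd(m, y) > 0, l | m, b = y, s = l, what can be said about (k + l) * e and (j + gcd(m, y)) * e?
(k + l) * e ≤ (j + gcd(m, y)) * e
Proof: From b = y and s | b, s | y. s = l, so l | y. Since l | m, l | gcd(m, y). gcd(m, y) > 0, so l ≤ gcd(m, y). Because k ≤ j, k + l ≤ j + gcd(m, y). Then (k + l) * e ≤ (j + gcd(m, y)) * e.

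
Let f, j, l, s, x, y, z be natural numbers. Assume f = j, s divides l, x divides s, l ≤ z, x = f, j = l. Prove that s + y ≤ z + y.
x = f and f = j, therefore x = j. From j = l, x = l. Because x divides s, l divides s. Since s divides l, l = s. Since l ≤ z, s ≤ z. Then s + y ≤ z + y.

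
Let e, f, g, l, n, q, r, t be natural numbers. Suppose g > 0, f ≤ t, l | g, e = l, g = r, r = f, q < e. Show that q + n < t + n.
e = l and q < e, hence q < l. g = r and r = f, thus g = f. Since l | g and g > 0, l ≤ g. g = f, so l ≤ f. q < l, so q < f. Since f ≤ t, q < t. Then q + n < t + n.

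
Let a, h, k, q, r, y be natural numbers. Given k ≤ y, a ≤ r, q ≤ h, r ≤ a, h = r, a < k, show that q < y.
h = r and q ≤ h, thus q ≤ r. a ≤ r and r ≤ a, so a = r. a < k, so r < k. k ≤ y, so r < y. From q ≤ r, q < y.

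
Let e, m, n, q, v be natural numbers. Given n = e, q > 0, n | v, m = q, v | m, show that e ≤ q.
From m = q and v | m, v | q. Since n | v, n | q. n = e, so e | q. Since q > 0, e ≤ q.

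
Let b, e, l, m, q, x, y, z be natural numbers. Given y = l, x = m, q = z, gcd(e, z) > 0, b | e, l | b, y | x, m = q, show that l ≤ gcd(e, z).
l | b and b | e, thus l | e. x = m and m = q, therefore x = q. y = l and y | x, hence l | x. Since x = q, l | q. Since q = z, l | z. l | e, so l | gcd(e, z). Because gcd(e, z) > 0, l ≤ gcd(e, z).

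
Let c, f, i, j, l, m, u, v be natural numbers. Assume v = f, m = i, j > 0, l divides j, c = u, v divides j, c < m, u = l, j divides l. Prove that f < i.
From v = f and v divides j, f divides j. From j > 0, f ≤ j. Since c = u and u = l, c = l. l divides j and j divides l, thus l = j. Since c = l, c = j. m = i and c < m, hence c < i. From c = j, j < i. From f ≤ j, f < i.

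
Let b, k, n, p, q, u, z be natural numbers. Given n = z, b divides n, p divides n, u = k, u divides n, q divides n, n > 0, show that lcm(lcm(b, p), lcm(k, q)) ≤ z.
b divides n and p divides n, therefore lcm(b, p) divides n. u = k and u divides n, so k divides n. q divides n, so lcm(k, q) divides n. Because lcm(b, p) divides n, lcm(lcm(b, p), lcm(k, q)) divides n. n > 0, so lcm(lcm(b, p), lcm(k, q)) ≤ n. Because n = z, lcm(lcm(b, p), lcm(k, q)) ≤ z.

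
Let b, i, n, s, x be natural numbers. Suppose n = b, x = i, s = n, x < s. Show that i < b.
s = n and n = b, therefore s = b. x < s, so x < b. x = i, so i < b.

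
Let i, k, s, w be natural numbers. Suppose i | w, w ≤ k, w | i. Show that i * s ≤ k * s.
w | i and i | w, hence w = i. Since w ≤ k, i ≤ k. Then i * s ≤ k * s.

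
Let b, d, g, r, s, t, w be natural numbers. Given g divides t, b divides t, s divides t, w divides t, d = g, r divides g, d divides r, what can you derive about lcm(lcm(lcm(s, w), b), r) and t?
lcm(lcm(lcm(s, w), b), r) divides t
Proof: From s divides t and w divides t, lcm(s, w) divides t. Since b divides t, lcm(lcm(s, w), b) divides t. d = g and d divides r, therefore g divides r. Since r divides g, g = r. Because g divides t, r divides t. lcm(lcm(s, w), b) divides t, so lcm(lcm(lcm(s, w), b), r) divides t.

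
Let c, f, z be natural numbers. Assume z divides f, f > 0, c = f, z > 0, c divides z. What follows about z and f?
z = f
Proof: z divides f and f > 0, therefore z ≤ f. Because c = f and c divides z, f divides z. Since z > 0, f ≤ z. z ≤ f, so z = f.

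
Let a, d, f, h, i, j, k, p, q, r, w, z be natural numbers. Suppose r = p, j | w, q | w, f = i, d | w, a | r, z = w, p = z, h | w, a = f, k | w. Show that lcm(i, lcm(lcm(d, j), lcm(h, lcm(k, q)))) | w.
Since a = f and f = i, a = i. r = p and p = z, therefore r = z. a | r, so a | z. Since z = w, a | w. Because a = i, i | w. d | w and j | w, thus lcm(d, j) | w. Since k | w and q | w, lcm(k, q) | w. Since h | w, lcm(h, lcm(k, q)) | w. lcm(d, j) | w, so lcm(lcm(d, j), lcm(h, lcm(k, q))) | w. Since i | w, lcm(i, lcm(lcm(d, j), lcm(h, lcm(k, q)))) | w.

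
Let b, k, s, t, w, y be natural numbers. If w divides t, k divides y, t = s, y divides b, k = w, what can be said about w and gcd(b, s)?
w divides gcd(b, s)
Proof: k divides y and y divides b, therefore k divides b. From k = w, w divides b. t = s and w divides t, thus w divides s. w divides b, so w divides gcd(b, s).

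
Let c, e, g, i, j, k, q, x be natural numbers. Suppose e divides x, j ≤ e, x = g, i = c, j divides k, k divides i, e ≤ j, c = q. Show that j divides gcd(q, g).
i = c and c = q, thus i = q. Because j divides k and k divides i, j divides i. i = q, so j divides q. e ≤ j and j ≤ e, so e = j. x = g and e divides x, thus e divides g. Since e = j, j divides g. Since j divides q, j divides gcd(q, g).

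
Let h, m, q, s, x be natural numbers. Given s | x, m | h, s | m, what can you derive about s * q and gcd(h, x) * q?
s * q | gcd(h, x) * q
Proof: Because s | m and m | h, s | h. Since s | x, s | gcd(h, x). Then s * q | gcd(h, x) * q.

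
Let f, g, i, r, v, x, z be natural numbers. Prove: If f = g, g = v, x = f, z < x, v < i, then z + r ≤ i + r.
Since f = g and g = v, f = v. Because x = f and z < x, z < f. f = v, so z < v. v < i, so z < i. Then z + r < i + r. Then z + r ≤ i + r.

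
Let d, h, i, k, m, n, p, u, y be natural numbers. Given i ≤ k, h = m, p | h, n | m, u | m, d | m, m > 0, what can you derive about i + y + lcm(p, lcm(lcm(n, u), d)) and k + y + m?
i + y + lcm(p, lcm(lcm(n, u), d)) ≤ k + y + m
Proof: i ≤ k, thus i + y ≤ k + y. Because h = m and p | h, p | m. Because n | m and u | m, lcm(n, u) | m. d | m, so lcm(lcm(n, u), d) | m. Since p | m, lcm(p, lcm(lcm(n, u), d)) | m. Because m > 0, lcm(p, lcm(lcm(n, u), d)) ≤ m. Since i + y ≤ k + y, i + y + lcm(p, lcm(lcm(n, u), d)) ≤ k + y + m.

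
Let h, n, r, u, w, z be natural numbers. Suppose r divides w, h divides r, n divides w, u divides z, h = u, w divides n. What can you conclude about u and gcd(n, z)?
u divides gcd(n, z)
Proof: h = u and h divides r, hence u divides r. From w divides n and n divides w, w = n. Since r divides w, r divides n. u divides r, so u divides n. Since u divides z, u divides gcd(n, z).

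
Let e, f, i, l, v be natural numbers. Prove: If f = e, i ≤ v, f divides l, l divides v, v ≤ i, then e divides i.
v ≤ i and i ≤ v, so v = i. Because f divides l and l divides v, f divides v. Since v = i, f divides i. Since f = e, e divides i.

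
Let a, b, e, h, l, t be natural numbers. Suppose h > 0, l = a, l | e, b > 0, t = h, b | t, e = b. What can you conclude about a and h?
a ≤ h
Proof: e = b and l | e, hence l | b. From l = a, a | b. b > 0, so a ≤ b. Because t = h and b | t, b | h. From h > 0, b ≤ h. a ≤ b, so a ≤ h.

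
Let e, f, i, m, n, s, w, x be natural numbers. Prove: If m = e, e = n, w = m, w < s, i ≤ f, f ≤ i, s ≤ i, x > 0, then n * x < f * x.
From m = e and e = n, m = n. Since w = m and w < s, m < s. i ≤ f and f ≤ i, therefore i = f. s ≤ i, so s ≤ f. m < s, so m < f. m = n, so n < f. Using x > 0 and multiplying by a positive, n * x < f * x.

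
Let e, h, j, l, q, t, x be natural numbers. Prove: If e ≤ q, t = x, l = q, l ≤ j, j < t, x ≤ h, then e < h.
l ≤ j and j < t, hence l < t. Since l = q, q < t. t = x, so q < x. Since e ≤ q, e < x. Since x ≤ h, e < h.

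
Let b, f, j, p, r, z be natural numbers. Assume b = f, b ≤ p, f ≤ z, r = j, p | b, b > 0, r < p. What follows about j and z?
j < z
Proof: p | b and b > 0, therefore p ≤ b. b ≤ p, so p = b. Since b = f, p = f. Because r = j and r < p, j < p. p = f, so j < f. f ≤ z, so j < z.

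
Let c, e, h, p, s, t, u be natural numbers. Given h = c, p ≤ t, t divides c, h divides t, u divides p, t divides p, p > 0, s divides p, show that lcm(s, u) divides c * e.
t divides p and p > 0, so t ≤ p. From p ≤ t, p = t. h = c and h divides t, so c divides t. t divides c, so t = c. p = t, so p = c. s divides p and u divides p, thus lcm(s, u) divides p. Since p = c, lcm(s, u) divides c. Then lcm(s, u) divides c * e.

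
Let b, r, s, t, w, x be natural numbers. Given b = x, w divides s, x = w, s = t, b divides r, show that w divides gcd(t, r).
Because s = t and w divides s, w divides t. Since b = x and x = w, b = w. Since b divides r, w divides r. Because w divides t, w divides gcd(t, r).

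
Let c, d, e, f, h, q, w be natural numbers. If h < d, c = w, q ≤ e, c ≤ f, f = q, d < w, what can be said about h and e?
h < e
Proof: f = q and c ≤ f, hence c ≤ q. From c = w, w ≤ q. q ≤ e, so w ≤ e. d < w, so d < e. h < d, so h < e.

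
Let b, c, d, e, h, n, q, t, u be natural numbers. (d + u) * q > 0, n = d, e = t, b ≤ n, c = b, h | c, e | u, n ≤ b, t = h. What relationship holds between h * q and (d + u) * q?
h * q ≤ (d + u) * q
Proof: b ≤ n and n ≤ b, thus b = n. Since n = d, b = d. Since c = b and h | c, h | b. Since b = d, h | d. e = t and t = h, therefore e = h. Since e | u, h | u. Because h | d, h | d + u. Then h * q | (d + u) * q. (d + u) * q > 0, so h * q ≤ (d + u) * q.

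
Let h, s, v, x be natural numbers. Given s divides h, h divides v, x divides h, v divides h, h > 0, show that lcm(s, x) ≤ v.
Because h divides v and v divides h, h = v. s divides h and x divides h, therefore lcm(s, x) divides h. Since h > 0, lcm(s, x) ≤ h. Since h = v, lcm(s, x) ≤ v.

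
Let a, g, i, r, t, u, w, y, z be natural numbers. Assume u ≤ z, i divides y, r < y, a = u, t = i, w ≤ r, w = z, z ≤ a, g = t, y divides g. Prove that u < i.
g = t and y divides g, hence y divides t. t = i, so y divides i. Since i divides y, y = i. a = u and z ≤ a, therefore z ≤ u. Since u ≤ z, z = u. w ≤ r and r < y, hence w < y. Because w = z, z < y. z = u, so u < y. Because y = i, u < i.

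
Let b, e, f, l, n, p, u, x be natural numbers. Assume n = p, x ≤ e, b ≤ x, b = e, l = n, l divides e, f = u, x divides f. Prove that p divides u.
From l = n and n = p, l = p. b = e and b ≤ x, therefore e ≤ x. x ≤ e, so x = e. From x divides f, e divides f. Since l divides e, l divides f. Since f = u, l divides u. Since l = p, p divides u.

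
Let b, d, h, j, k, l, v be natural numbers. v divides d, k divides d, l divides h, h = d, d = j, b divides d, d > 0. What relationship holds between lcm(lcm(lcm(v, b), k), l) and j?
lcm(lcm(lcm(v, b), k), l) ≤ j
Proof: Because v divides d and b divides d, lcm(v, b) divides d. k divides d, so lcm(lcm(v, b), k) divides d. h = d and l divides h, hence l divides d. lcm(lcm(v, b), k) divides d, so lcm(lcm(lcm(v, b), k), l) divides d. Since d > 0, lcm(lcm(lcm(v, b), k), l) ≤ d. d = j, so lcm(lcm(lcm(v, b), k), l) ≤ j.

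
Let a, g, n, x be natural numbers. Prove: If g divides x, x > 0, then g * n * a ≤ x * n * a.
From g divides x and x > 0, g ≤ x. By multiplying by a non-negative, g * n ≤ x * n. By multiplying by a non-negative, g * n * a ≤ x * n * a.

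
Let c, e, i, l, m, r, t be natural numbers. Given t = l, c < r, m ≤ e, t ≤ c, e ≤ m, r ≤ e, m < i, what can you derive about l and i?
l < i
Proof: Because e ≤ m and m ≤ e, e = m. Because c < r and r ≤ e, c < e. t ≤ c, so t < e. Since t = l, l < e. Because e = m, l < m. m < i, so l < i.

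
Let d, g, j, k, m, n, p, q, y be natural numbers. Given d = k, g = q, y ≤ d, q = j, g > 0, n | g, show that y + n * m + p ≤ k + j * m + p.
d = k and y ≤ d, so y ≤ k. Since g = q and q = j, g = j. Because n | g and g > 0, n ≤ g. Since g = j, n ≤ j. Then n * m ≤ j * m. Then n * m + p ≤ j * m + p. Since y ≤ k, y + n * m + p ≤ k + j * m + p.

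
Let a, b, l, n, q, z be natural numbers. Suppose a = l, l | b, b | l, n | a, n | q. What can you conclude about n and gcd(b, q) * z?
n | gcd(b, q) * z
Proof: Since l | b and b | l, l = b. Since a = l, a = b. Because n | a, n | b. Because n | q, n | gcd(b, q). Then n | gcd(b, q) * z.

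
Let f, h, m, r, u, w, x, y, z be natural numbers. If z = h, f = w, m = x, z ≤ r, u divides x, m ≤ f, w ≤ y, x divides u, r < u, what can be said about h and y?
h < y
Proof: z ≤ r and r < u, thus z < u. x divides u and u divides x, thus x = u. Since m = x, m = u. m ≤ f, so u ≤ f. f = w, so u ≤ w. Since w ≤ y, u ≤ y. Because z < u, z < y. Since z = h, h < y.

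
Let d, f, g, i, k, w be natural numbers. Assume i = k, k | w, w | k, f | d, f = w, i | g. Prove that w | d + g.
Because f = w and f | d, w | d. From k | w and w | k, k = w. Since i = k, i = w. Since i | g, w | g. Since w | d, w | d + g.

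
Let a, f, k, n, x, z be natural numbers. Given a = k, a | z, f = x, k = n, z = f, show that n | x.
z = f and f = x, therefore z = x. Since a = k and a | z, k | z. Since k = n, n | z. z = x, so n | x.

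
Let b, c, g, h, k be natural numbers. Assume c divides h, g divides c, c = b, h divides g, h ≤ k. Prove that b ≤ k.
h divides g and g divides c, thus h divides c. Since c divides h, h = c. c = b, so h = b. h ≤ k, so b ≤ k.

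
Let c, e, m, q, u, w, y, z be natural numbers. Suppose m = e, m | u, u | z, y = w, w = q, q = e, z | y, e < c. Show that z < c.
m | u and u | z, therefore m | z. Since m = e, e | z. Since y = w and w = q, y = q. Since q = e, y = e. z | y, so z | e. Since e | z, e = z. e < c, so z < c.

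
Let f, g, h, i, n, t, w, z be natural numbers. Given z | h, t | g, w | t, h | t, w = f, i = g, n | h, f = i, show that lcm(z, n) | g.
Since z | h and n | h, lcm(z, n) | h. Because w = f and f = i, w = i. i = g, so w = g. Since w | t, g | t. t | g, so t = g. h | t, so h | g. Since lcm(z, n) | h, lcm(z, n) | g.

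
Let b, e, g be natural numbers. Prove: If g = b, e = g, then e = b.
e = g and g = b. By transitivity, e = b.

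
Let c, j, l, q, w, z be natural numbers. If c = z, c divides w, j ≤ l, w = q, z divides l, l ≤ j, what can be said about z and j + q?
z divides j + q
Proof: l ≤ j and j ≤ l, therefore l = j. z divides l, so z divides j. From c = z and c divides w, z divides w. w = q, so z divides q. z divides j, so z divides j + q.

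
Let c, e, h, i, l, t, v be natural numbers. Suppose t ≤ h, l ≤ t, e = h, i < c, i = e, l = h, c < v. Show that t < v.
Because i = e and e = h, i = h. l = h and l ≤ t, so h ≤ t. t ≤ h, so h = t. Since i = h, i = t. Because i < c and c < v, i < v. Since i = t, t < v.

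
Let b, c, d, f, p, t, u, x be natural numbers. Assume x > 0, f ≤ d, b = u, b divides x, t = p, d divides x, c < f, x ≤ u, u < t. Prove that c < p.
d divides x and x > 0, so d ≤ x. Since f ≤ d, f ≤ x. c < f, so c < x. b = u and b divides x, hence u divides x. x > 0, so u ≤ x. Since x ≤ u, u = x. u < t, so x < t. Since c < x, c < t. Since t = p, c < p.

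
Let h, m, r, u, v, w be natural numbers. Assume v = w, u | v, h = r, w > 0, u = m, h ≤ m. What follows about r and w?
r ≤ w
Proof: v = w and u | v, hence u | w. u = m, so m | w. w > 0, so m ≤ w. Since h ≤ m, h ≤ w. h = r, so r ≤ w.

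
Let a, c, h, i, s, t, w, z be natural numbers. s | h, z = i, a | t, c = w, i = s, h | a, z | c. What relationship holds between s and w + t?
s | w + t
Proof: z = i and i = s, hence z = s. From c = w and z | c, z | w. Since z = s, s | w. Since s | h and h | a, s | a. Since a | t, s | t. s | w, so s | w + t.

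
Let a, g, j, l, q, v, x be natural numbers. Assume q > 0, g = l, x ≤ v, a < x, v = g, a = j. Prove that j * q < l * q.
v = g and g = l, hence v = l. Since a < x and x ≤ v, a < v. Since a = j, j < v. Since v = l, j < l. q > 0, so j * q < l * q.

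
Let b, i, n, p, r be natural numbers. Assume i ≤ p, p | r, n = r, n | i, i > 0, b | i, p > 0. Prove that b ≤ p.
From n = r and n | i, r | i. Since p | r, p | i. i > 0, so p ≤ i. Since i ≤ p, i = p. b | i, so b | p. Since p > 0, b ≤ p.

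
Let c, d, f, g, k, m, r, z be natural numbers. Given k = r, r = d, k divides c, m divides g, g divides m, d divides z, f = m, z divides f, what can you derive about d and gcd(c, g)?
d divides gcd(c, g)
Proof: k = r and r = d, therefore k = d. Because k divides c, d divides c. Because m divides g and g divides m, m = g. f = m and z divides f, thus z divides m. d divides z, so d divides m. Since m = g, d divides g. Since d divides c, d divides gcd(c, g).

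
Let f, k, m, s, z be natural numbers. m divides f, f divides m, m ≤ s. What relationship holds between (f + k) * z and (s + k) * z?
(f + k) * z ≤ (s + k) * z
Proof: Since m divides f and f divides m, m = f. m ≤ s, so f ≤ s. Then f + k ≤ s + k. By multiplying by a non-negative, (f + k) * z ≤ (s + k) * z.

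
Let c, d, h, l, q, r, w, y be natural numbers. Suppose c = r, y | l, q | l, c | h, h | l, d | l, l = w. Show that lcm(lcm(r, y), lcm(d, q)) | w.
c | h and h | l, so c | l. c = r, so r | l. y | l, so lcm(r, y) | l. From d | l and q | l, lcm(d, q) | l. Since lcm(r, y) | l, lcm(lcm(r, y), lcm(d, q)) | l. Since l = w, lcm(lcm(r, y), lcm(d, q)) | w.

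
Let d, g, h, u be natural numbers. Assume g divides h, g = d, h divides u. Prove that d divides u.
g = d and g divides h, hence d divides h. h divides u, so d divides u.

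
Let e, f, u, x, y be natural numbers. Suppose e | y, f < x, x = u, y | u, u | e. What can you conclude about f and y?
f < y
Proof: u | e and e | y, therefore u | y. y | u, so u = y. Since x = u, x = y. f < x, so f < y.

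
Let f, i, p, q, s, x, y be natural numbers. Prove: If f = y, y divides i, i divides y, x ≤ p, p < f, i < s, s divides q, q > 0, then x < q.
y divides i and i divides y, so y = i. Since f = y, f = i. Since x ≤ p and p < f, x < f. Since f = i, x < i. s divides q and q > 0, hence s ≤ q. Since i < s, i < q. Because x < i, x < q.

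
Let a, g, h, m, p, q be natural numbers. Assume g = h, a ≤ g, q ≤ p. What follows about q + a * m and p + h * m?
q + a * m ≤ p + h * m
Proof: Because g = h and a ≤ g, a ≤ h. Then a * m ≤ h * m. q ≤ p, so q + a * m ≤ p + h * m.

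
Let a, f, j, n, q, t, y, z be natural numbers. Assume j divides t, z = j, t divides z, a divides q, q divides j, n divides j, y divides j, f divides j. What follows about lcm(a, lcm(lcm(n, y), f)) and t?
lcm(a, lcm(lcm(n, y), f)) divides t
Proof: z = j and t divides z, hence t divides j. Since j divides t, j = t. From a divides q and q divides j, a divides j. n divides j and y divides j, thus lcm(n, y) divides j. f divides j, so lcm(lcm(n, y), f) divides j. Since a divides j, lcm(a, lcm(lcm(n, y), f)) divides j. j = t, so lcm(a, lcm(lcm(n, y), f)) divides t.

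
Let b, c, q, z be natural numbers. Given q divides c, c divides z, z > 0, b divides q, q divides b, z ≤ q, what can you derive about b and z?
b = z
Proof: b divides q and q divides b, therefore b = q. Since q divides c and c divides z, q divides z. Since z > 0, q ≤ z. z ≤ q, so q = z. From b = q, b = z.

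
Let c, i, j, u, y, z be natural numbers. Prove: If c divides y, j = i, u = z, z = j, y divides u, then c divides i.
u = z and z = j, therefore u = j. Since y divides u, y divides j. j = i, so y divides i. c divides y, so c divides i.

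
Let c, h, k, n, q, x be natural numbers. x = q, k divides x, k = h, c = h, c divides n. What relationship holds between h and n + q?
h divides n + q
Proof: c = h and c divides n, thus h divides n. Because x = q and k divides x, k divides q. k = h, so h divides q. Since h divides n, h divides n + q.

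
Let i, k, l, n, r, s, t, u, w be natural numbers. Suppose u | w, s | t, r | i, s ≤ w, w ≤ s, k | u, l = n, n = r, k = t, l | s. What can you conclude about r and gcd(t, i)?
r | gcd(t, i)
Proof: k = t and k | u, therefore t | u. w ≤ s and s ≤ w, hence w = s. u | w, so u | s. Since t | u, t | s. s | t, so s = t. Because l = n and n = r, l = r. l | s, so r | s. s = t, so r | t. Since r | i, r | gcd(t, i).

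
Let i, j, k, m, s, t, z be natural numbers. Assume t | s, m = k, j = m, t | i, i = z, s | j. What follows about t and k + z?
t | k + z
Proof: j = m and m = k, thus j = k. Because t | s and s | j, t | j. Since j = k, t | k. From i = z and t | i, t | z. Because t | k, t | k + z.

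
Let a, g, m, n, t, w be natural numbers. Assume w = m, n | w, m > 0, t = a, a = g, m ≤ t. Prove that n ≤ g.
From w = m and n | w, n | m. Since m > 0, n ≤ m. Since t = a and a = g, t = g. m ≤ t, so m ≤ g. Since n ≤ m, n ≤ g.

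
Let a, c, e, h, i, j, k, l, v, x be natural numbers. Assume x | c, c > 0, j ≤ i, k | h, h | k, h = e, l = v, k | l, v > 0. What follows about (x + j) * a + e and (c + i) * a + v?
(x + j) * a + e ≤ (c + i) * a + v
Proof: x | c and c > 0, therefore x ≤ c. Since j ≤ i, x + j ≤ c + i. Then (x + j) * a ≤ (c + i) * a. k | h and h | k, therefore k = h. h = e, so k = e. Because l = v and k | l, k | v. k = e, so e | v. Because v > 0, e ≤ v. Since (x + j) * a ≤ (c + i) * a, (x + j) * a + e ≤ (c + i) * a + v.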